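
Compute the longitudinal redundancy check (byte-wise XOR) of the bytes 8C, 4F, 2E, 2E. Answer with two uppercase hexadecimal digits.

XOR the bytes together:
  start with 0x8C
  0x8C ⊕ 0x4F = 0xC3
  0xC3 ⊕ 0x2E = 0xED
  0xED ⊕ 0x2E = 0xC3

C3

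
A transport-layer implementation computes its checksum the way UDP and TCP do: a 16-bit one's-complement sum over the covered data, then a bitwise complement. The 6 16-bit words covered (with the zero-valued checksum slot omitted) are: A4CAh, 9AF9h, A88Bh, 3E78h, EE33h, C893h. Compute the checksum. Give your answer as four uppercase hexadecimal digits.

2270

One's-complement addition (fold any carry out of bit 15 back into bit 0):
  0xA4CA + 0x9AF9 = 0x13FC3 → wrap carry → 0x3FC4
  0x3FC4 + 0xA88B = 0x0E84F
  0xE84F + 0x3E78 = 0x126C7 → wrap carry → 0x26C8
  0x26C8 + 0xEE33 = 0x114FB → wrap carry → 0x14FC
  0x14FC + 0xC893 = 0x0DD8F
One's-complement sum = 0xDD8F.
Checksum = ~0xDD8F & 0xFFFF = 0x2270.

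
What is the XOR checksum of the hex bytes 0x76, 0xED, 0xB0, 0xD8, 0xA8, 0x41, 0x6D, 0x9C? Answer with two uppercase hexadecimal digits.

XOR the bytes together:
  start with 0x76
  0x76 ⊕ 0xED = 0x9B
  0x9B ⊕ 0xB0 = 0x2B
  0x2B ⊕ 0xD8 = 0xF3
  0xF3 ⊕ 0xA8 = 0x5B
  0x5B ⊕ 0x41 = 0x1A
  0x1A ⊕ 0x6D = 0x77
  0x77 ⊕ 0x9C = 0xEB

EB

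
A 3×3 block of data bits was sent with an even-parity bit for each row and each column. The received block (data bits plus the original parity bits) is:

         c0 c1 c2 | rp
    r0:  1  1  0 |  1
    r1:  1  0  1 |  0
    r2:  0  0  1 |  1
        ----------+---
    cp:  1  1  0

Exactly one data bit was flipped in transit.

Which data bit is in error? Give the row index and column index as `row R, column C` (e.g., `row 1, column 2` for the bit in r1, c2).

row 0, column 0

Recompute each row's even parity and compare to rp:
  r0: data parity 0, sent rp 1 → mismatch
  r1: data parity 0, sent rp 0 → ok
  r2: data parity 1, sent rp 1 → ok
Recompute each column's even parity and compare to cp:
  c0: data parity 0, sent cp 1 → mismatch
  c1: data parity 1, sent cp 1 → ok
  c2: data parity 0, sent cp 0 → ok
Exactly one row (r0) and one column (c0) fail → the flipped bit is at their intersection.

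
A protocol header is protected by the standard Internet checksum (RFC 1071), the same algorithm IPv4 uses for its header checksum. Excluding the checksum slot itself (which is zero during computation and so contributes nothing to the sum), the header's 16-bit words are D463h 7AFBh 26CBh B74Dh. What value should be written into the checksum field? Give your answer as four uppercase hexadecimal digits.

D287

One's-complement addition (fold any carry out of bit 15 back into bit 0):
  0xD463 + 0x7AFB = 0x14F5E → wrap carry → 0x4F5F
  0x4F5F + 0x26CB = 0x0762A
  0x762A + 0xB74D = 0x12D77 → wrap carry → 0x2D78
One's-complement sum = 0x2D78.
Checksum = ~0x2D78 & 0xFFFF = 0xD287.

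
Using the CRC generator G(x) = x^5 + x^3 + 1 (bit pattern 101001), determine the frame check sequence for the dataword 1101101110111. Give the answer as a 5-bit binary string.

Append 5 zeros: 110110111011100000. Divide by 101001 (XOR where the leading bit is 1):
  pos 0: 110110 XOR 101001 = 011111
  pos 1: 111111 XOR 101001 = 010110
  pos 2: 101101 XOR 101001 = 000100
  pos 5: 100101 XOR 101001 = 001100
  pos 7: 110011 XOR 101001 = 011010
  pos 8: 110100 XOR 101001 = 011101
  pos 9: 111010 XOR 101001 = 010011
  pos 10: 100110 XOR 101001 = 001111
  pos 12: 111100 XOR 101001 = 010101
Remainder (last 5 bits) = 10101. This is the CRC / FCS.

10101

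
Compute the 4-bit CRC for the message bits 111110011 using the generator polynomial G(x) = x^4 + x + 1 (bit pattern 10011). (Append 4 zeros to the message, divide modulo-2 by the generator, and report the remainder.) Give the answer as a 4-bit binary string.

Append 4 zeros: 1111100110000. Divide by 10011 (XOR where the leading bit is 1):
  pos 0: 11111 XOR 10011 = 01100
  pos 1: 11000 XOR 10011 = 01011
  pos 2: 10110 XOR 10011 = 00101
  pos 4: 10111 XOR 10011 = 00100
  pos 6: 10000 XOR 10011 = 00011
Remainder (last 4 bits) = 1100. This is the CRC / FCS.

1100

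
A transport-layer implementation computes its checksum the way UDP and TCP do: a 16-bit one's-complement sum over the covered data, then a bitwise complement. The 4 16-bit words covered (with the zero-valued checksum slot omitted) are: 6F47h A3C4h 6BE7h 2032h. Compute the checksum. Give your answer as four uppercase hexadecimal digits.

60DA

One's-complement addition (fold any carry out of bit 15 back into bit 0):
  0x6F47 + 0xA3C4 = 0x1130B → wrap carry → 0x130C
  0x130C + 0x6BE7 = 0x07EF3
  0x7EF3 + 0x2032 = 0x09F25
One's-complement sum = 0x9F25.
Checksum = ~0x9F25 & 0xFFFF = 0x60DA.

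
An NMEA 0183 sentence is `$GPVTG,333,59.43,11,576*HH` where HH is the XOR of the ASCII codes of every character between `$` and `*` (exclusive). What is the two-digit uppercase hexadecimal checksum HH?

70

XOR the ASCII codes of the payload characters:
  'G' = 0x47 → acc = 0x47
  'P' = 0x50 → acc = 0x17
  'V' = 0x56 → acc = 0x41
  'T' = 0x54 → acc = 0x15
  'G' = 0x47 → acc = 0x52
  ',' = 0x2C → acc = 0x7E
  '3' = 0x33 → acc = 0x4D
  '3' = 0x33 → acc = 0x7E
  '3' = 0x33 → acc = 0x4D
  ',' = 0x2C → acc = 0x61
  '5' = 0x35 → acc = 0x54
  '9' = 0x39 → acc = 0x6D
  '.' = 0x2E → acc = 0x43
  '4' = 0x34 → acc = 0x77
  '3' = 0x33 → acc = 0x44
  ',' = 0x2C → acc = 0x68
  '1' = 0x31 → acc = 0x59
  '1' = 0x31 → acc = 0x68
  ',' = 0x2C → acc = 0x44
  '5' = 0x35 → acc = 0x71
  '7' = 0x37 → acc = 0x46
  '6' = 0x36 → acc = 0x70
Checksum = 0x70.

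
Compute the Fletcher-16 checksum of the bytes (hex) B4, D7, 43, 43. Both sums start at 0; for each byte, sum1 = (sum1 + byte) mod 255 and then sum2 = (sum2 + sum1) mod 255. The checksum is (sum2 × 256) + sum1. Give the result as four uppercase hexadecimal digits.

Running sums (mod 255):
  after byte 0 (B4): sum1=180, sum2=180
  after byte 1 (D7): sum1=140, sum2=65
  after byte 2 (43): sum1=207, sum2=17
  after byte 3 (43): sum1=19, sum2=36
Checksum = sum2·256 + sum1 = 36·256 + 19 = 9235 = 0x2413.

2413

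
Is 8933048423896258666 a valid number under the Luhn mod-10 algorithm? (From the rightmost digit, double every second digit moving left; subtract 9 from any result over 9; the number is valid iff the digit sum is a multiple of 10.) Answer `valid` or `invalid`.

From the right, keep odd positions and double even positions (subtract 9 from any doubled value over 9):
  doubled (positions 2,4,...): 3 7 4 9 6 8 8 6 9 → sum 60
  kept (positions 1,3,...): 6 6 5 6 8 2 8 0 3 8 → sum 52
Total = 112.
112 mod 10 = 2, so the number is invalid.

invalid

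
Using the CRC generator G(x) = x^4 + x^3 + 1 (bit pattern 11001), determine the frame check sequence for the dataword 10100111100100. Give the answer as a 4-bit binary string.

1011

Append 4 zeros: 101001111001000000. Divide by 11001 (XOR where the leading bit is 1):
  pos 0: 10100 XOR 11001 = 01101
  pos 1: 11011 XOR 11001 = 00010
  pos 4: 10111 XOR 11001 = 01110
  pos 5: 11100 XOR 11001 = 00101
  pos 7: 10101 XOR 11001 = 01100
  pos 8: 11000 XOR 11001 = 00001
  pos 12: 10000 XOR 11001 = 01001
  pos 13: 10010 XOR 11001 = 01011
Remainder (last 4 bits) = 1011. This is the CRC / FCS.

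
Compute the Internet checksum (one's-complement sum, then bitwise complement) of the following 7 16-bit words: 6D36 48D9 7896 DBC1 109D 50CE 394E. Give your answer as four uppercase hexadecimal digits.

One's-complement addition (fold any carry out of bit 15 back into bit 0):
  0x6D36 + 0x48D9 = 0x0B60F
  0xB60F + 0x7896 = 0x12EA5 → wrap carry → 0x2EA6
  0x2EA6 + 0xDBC1 = 0x10A67 → wrap carry → 0x0A68
  0x0A68 + 0x109D = 0x01B05
  0x1B05 + 0x50CE = 0x06BD3
  0x6BD3 + 0x394E = 0x0A521
One's-complement sum = 0xA521.
Checksum = ~0xA521 & 0xFFFF = 0x5ADE.

5ADE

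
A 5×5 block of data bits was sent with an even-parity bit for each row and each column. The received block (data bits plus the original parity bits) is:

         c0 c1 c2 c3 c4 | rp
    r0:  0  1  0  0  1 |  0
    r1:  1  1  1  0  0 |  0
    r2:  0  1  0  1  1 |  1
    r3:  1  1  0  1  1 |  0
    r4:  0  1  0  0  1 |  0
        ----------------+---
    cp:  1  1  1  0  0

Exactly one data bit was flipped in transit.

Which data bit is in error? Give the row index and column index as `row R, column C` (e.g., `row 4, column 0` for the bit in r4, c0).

row 1, column 0

Recompute each row's even parity and compare to rp:
  r0: data parity 0, sent rp 0 → ok
  r1: data parity 1, sent rp 0 → mismatch
  r2: data parity 1, sent rp 1 → ok
  r3: data parity 0, sent rp 0 → ok
  r4: data parity 0, sent rp 0 → ok
Recompute each column's even parity and compare to cp:
  c0: data parity 0, sent cp 1 → mismatch
  c1: data parity 1, sent cp 1 → ok
  c2: data parity 1, sent cp 1 → ok
  c3: data parity 0, sent cp 0 → ok
  c4: data parity 0, sent cp 0 → ok
Exactly one row (r1) and one column (c0) fail → the flipped bit is at their intersection.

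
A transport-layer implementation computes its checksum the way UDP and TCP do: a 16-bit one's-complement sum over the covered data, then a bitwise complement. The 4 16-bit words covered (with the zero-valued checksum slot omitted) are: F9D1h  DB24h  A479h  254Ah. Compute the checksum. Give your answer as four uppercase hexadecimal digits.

One's-complement addition (fold any carry out of bit 15 back into bit 0):
  0xF9D1 + 0xDB24 = 0x1D4F5 → wrap carry → 0xD4F6
  0xD4F6 + 0xA479 = 0x1796F → wrap carry → 0x7970
  0x7970 + 0x254A = 0x09EBA
One's-complement sum = 0x9EBA.
Checksum = ~0x9EBA & 0xFFFF = 0x6145.

6145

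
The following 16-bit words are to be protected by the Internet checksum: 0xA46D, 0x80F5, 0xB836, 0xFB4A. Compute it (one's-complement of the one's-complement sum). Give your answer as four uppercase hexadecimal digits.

271B

One's-complement addition (fold any carry out of bit 15 back into bit 0):
  0xA46D + 0x80F5 = 0x12562 → wrap carry → 0x2563
  0x2563 + 0xB836 = 0x0DD99
  0xDD99 + 0xFB4A = 0x1D8E3 → wrap carry → 0xD8E4
One's-complement sum = 0xD8E4.
Checksum = ~0xD8E4 & 0xFFFF = 0x271B.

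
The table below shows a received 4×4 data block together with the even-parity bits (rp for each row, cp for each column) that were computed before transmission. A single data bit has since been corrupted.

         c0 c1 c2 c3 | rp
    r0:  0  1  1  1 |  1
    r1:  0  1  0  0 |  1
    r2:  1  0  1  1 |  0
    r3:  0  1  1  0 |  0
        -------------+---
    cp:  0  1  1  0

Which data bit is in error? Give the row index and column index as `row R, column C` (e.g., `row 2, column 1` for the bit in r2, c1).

Recompute each row's even parity and compare to rp:
  r0: data parity 1, sent rp 1 → ok
  r1: data parity 1, sent rp 1 → ok
  r2: data parity 1, sent rp 0 → mismatch
  r3: data parity 0, sent rp 0 → ok
Recompute each column's even parity and compare to cp:
  c0: data parity 1, sent cp 0 → mismatch
  c1: data parity 1, sent cp 1 → ok
  c2: data parity 1, sent cp 1 → ok
  c3: data parity 0, sent cp 0 → ok
Exactly one row (r2) and one column (c0) fail → the flipped bit is at their intersection.

row 2, column 0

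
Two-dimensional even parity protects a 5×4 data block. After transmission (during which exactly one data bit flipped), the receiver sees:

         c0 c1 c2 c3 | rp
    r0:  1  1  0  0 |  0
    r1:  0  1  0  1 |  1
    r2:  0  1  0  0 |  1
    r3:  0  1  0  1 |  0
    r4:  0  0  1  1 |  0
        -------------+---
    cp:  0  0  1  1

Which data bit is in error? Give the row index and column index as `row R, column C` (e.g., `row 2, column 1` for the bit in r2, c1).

Recompute each row's even parity and compare to rp:
  r0: data parity 0, sent rp 0 → ok
  r1: data parity 0, sent rp 1 → mismatch
  r2: data parity 1, sent rp 1 → ok
  r3: data parity 0, sent rp 0 → ok
  r4: data parity 0, sent rp 0 → ok
Recompute each column's even parity and compare to cp:
  c0: data parity 1, sent cp 0 → mismatch
  c1: data parity 0, sent cp 0 → ok
  c2: data parity 1, sent cp 1 → ok
  c3: data parity 1, sent cp 1 → ok
Exactly one row (r1) and one column (c0) fail → the flipped bit is at their intersection.

row 1, column 0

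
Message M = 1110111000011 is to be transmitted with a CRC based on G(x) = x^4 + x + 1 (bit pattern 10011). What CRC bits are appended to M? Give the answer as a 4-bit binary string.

Append 4 zeros: 11101110000110000. Divide by 10011 (XOR where the leading bit is 1):
  pos 0: 11101 XOR 10011 = 01110
  pos 1: 11101 XOR 10011 = 01110
  pos 2: 11101 XOR 10011 = 01110
  pos 3: 11100 XOR 10011 = 01111
  pos 4: 11110 XOR 10011 = 01101
  pos 5: 11010 XOR 10011 = 01001
  pos 6: 10010 XOR 10011 = 00001
  pos 10: 11100 XOR 10011 = 01111
  pos 11: 11110 XOR 10011 = 01101
  pos 12: 11010 XOR 10011 = 01001
Remainder (last 4 bits) = 1001. This is the CRC / FCS.

1001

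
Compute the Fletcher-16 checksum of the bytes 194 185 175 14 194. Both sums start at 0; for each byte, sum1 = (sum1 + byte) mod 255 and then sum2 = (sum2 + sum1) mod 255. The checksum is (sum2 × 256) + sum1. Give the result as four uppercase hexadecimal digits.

A2FC

Running sums (mod 255):
  after byte 0 (194): sum1=194, sum2=194
  after byte 1 (185): sum1=124, sum2=63
  after byte 2 (175): sum1=44, sum2=107
  after byte 3 (14): sum1=58, sum2=165
  after byte 4 (194): sum1=252, sum2=162
Checksum = sum2·256 + sum1 = 162·256 + 252 = 41724 = 0xA2FC.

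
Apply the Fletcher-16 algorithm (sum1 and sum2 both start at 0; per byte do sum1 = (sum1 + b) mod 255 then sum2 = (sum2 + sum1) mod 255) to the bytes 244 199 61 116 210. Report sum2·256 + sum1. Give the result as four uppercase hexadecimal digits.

Running sums (mod 255):
  after byte 0 (244): sum1=244, sum2=244
  after byte 1 (199): sum1=188, sum2=177
  after byte 2 (61): sum1=249, sum2=171
  after byte 3 (116): sum1=110, sum2=26
  after byte 4 (210): sum1=65, sum2=91
Checksum = sum2·256 + sum1 = 91·256 + 65 = 23361 = 0x5B41.

5B41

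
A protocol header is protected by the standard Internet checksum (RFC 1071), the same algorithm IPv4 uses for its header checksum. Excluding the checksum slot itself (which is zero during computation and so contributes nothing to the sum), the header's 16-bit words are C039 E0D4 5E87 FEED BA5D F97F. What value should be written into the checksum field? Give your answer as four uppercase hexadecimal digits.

4D9E

One's-complement addition (fold any carry out of bit 15 back into bit 0):
  0xC039 + 0xE0D4 = 0x1A10D → wrap carry → 0xA10E
  0xA10E + 0x5E87 = 0x0FF95
  0xFF95 + 0xFEED = 0x1FE82 → wrap carry → 0xFE83
  0xFE83 + 0xBA5D = 0x1B8E0 → wrap carry → 0xB8E1
  0xB8E1 + 0xF97F = 0x1B260 → wrap carry → 0xB261
One's-complement sum = 0xB261.
Checksum = ~0xB261 & 0xFFFF = 0x4D9E.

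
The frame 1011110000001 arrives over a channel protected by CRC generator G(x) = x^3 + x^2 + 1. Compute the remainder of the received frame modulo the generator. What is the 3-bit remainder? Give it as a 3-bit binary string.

000

Modulo-2 division of 1011110000001 by 1101:
  pos 0: 1011 XOR 1101 = 0110
  pos 1: 1101 XOR 1101 = 0000
  pos 5: 1000 XOR 1101 = 0101
  pos 6: 1010 XOR 1101 = 0111
  pos 7: 1110 XOR 1101 = 0011
  pos 9: 1101 XOR 1101 = 0000
Remainder = 000 (zero — the frame passes the CRC check).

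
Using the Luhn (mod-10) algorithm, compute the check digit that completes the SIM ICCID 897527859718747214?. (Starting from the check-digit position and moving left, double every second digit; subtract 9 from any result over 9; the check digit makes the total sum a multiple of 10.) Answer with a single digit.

Partial digits right→left: 4 1 2 7 4 7 8 1 7 9 5 8 7 2 5 7 9 8
Double every second digit counting from the check-digit position (so the 1st, 3rd, 5th, ... of the partial from the right).
  doubled (with −9 where >9): 8 4 8 7 5 1 5 1 9 → sum 48
  kept as-is: 1 7 7 1 9 8 2 7 8 → sum 50
Total = 48 + 50 = 98.
Check digit = (10 − (98 mod 10)) mod 10 = 2.

2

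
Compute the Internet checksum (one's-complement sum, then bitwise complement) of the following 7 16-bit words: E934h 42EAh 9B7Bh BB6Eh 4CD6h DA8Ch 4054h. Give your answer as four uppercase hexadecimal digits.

153F

One's-complement addition (fold any carry out of bit 15 back into bit 0):
  0xE934 + 0x42EA = 0x12C1E → wrap carry → 0x2C1F
  0x2C1F + 0x9B7B = 0x0C79A
  0xC79A + 0xBB6E = 0x18308 → wrap carry → 0x8309
  0x8309 + 0x4CD6 = 0x0CFDF
  0xCFDF + 0xDA8C = 0x1AA6B → wrap carry → 0xAA6C
  0xAA6C + 0x4054 = 0x0EAC0
One's-complement sum = 0xEAC0.
Checksum = ~0xEAC0 & 0xFFFF = 0x153F.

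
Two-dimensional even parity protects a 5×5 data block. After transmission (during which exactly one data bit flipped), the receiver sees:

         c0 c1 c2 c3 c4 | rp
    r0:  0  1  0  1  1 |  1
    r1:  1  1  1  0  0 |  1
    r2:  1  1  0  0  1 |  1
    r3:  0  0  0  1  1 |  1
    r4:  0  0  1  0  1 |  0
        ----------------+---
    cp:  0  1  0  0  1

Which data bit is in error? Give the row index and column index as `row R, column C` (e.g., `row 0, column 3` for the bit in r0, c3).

Recompute each row's even parity and compare to rp:
  r0: data parity 1, sent rp 1 → ok
  r1: data parity 1, sent rp 1 → ok
  r2: data parity 1, sent rp 1 → ok
  r3: data parity 0, sent rp 1 → mismatch
  r4: data parity 0, sent rp 0 → ok
Recompute each column's even parity and compare to cp:
  c0: data parity 0, sent cp 0 → ok
  c1: data parity 1, sent cp 1 → ok
  c2: data parity 0, sent cp 0 → ok
  c3: data parity 0, sent cp 0 → ok
  c4: data parity 0, sent cp 1 → mismatch
Exactly one row (r3) and one column (c4) fail → the flipped bit is at their intersection.

row 3, column 4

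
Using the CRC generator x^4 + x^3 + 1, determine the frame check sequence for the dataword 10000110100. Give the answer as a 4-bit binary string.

1000

Append 4 zeros: 100001101000000. Divide by 11001 (XOR where the leading bit is 1):
  pos 0: 10000 XOR 11001 = 01001
  pos 1: 10011 XOR 11001 = 01010
  pos 2: 10101 XOR 11001 = 01100
  pos 3: 11000 XOR 11001 = 00001
  pos 7: 11000 XOR 11001 = 00001
Remainder (last 4 bits) = 1000. This is the CRC / FCS.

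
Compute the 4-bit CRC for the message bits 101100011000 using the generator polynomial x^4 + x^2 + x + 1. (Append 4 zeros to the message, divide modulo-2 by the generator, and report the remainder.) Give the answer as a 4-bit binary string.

0100

Append 4 zeros: 1011000110000000. Divide by 10111 (XOR where the leading bit is 1):
  pos 0: 10110 XOR 10111 = 00001
  pos 4: 10011 XOR 10111 = 00100
  pos 6: 10000 XOR 10111 = 00111
  pos 8: 11100 XOR 10111 = 01011
  pos 9: 10110 XOR 10111 = 00001
Remainder (last 4 bits) = 0100. This is the CRC / FCS.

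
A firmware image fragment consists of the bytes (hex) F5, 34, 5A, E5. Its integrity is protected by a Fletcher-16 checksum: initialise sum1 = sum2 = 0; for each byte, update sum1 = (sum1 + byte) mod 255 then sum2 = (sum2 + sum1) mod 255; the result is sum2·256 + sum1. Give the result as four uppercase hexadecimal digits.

Running sums (mod 255):
  after byte 0 (F5): sum1=245, sum2=245
  after byte 1 (34): sum1=42, sum2=32
  after byte 2 (5A): sum1=132, sum2=164
  after byte 3 (E5): sum1=106, sum2=15
Checksum = sum2·256 + sum1 = 15·256 + 106 = 3946 = 0x0F6A.

0F6A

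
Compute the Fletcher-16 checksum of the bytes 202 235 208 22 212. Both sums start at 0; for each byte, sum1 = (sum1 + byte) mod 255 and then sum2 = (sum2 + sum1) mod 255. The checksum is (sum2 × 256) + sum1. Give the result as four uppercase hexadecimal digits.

1972

Running sums (mod 255):
  after byte 0 (202): sum1=202, sum2=202
  after byte 1 (235): sum1=182, sum2=129
  after byte 2 (208): sum1=135, sum2=9
  after byte 3 (22): sum1=157, sum2=166
  after byte 4 (212): sum1=114, sum2=25
Checksum = sum2·256 + sum1 = 25·256 + 114 = 6514 = 0x1972.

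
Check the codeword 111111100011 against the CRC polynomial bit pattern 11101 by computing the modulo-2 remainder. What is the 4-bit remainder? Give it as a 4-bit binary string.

1000

Modulo-2 division of 111111100011 by 11101:
  pos 0: 11111 XOR 11101 = 00010
  pos 3: 10110 XOR 11101 = 01011
  pos 4: 10110 XOR 11101 = 01011
  pos 5: 10110 XOR 11101 = 01011
  pos 6: 10111 XOR 11101 = 01010
  pos 7: 10101 XOR 11101 = 01000
Remainder = 1000 (nonzero — an error is detected).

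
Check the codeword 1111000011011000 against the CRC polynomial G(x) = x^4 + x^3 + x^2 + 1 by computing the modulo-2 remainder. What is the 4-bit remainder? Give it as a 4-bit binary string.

0000

Modulo-2 division of 1111000011011000 by 11101:
  pos 0: 11110 XOR 11101 = 00011
  pos 3: 11000 XOR 11101 = 00101
  pos 5: 10111 XOR 11101 = 01010
  pos 6: 10100 XOR 11101 = 01001
  pos 7: 10011 XOR 11101 = 01110
  pos 8: 11101 XOR 11101 = 00000
Remainder = 0000 (zero — the frame passes the CRC check).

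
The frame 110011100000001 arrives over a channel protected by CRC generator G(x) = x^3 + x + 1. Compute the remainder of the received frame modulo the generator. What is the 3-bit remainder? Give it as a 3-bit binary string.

000

Modulo-2 division of 110011100000001 by 1011:
  pos 0: 1100 XOR 1011 = 0111
  pos 1: 1111 XOR 1011 = 0100
  pos 2: 1001 XOR 1011 = 0010
  pos 4: 1010 XOR 1011 = 0001
  pos 7: 1000 XOR 1011 = 0011
  pos 9: 1100 XOR 1011 = 0111
  pos 10: 1110 XOR 1011 = 0101
  pos 11: 1011 XOR 1011 = 0000
Remainder = 000 (zero — the frame passes the CRC check).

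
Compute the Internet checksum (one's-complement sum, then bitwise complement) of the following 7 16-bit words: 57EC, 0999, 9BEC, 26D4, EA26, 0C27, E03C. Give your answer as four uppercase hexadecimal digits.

One's-complement addition (fold any carry out of bit 15 back into bit 0):
  0x57EC + 0x0999 = 0x06185
  0x6185 + 0x9BEC = 0x0FD71
  0xFD71 + 0x26D4 = 0x12445 → wrap carry → 0x2446
  0x2446 + 0xEA26 = 0x10E6C → wrap carry → 0x0E6D
  0x0E6D + 0x0C27 = 0x01A94
  0x1A94 + 0xE03C = 0x0FAD0
One's-complement sum = 0xFAD0.
Checksum = ~0xFAD0 & 0xFFFF = 0x052F.

052F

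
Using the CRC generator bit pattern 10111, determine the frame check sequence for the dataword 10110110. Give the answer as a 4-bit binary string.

0100

Append 4 zeros: 101101100000. Divide by 10111 (XOR where the leading bit is 1):
  pos 0: 10110 XOR 10111 = 00001
  pos 4: 11100 XOR 10111 = 01011
  pos 5: 10110 XOR 10111 = 00001
Remainder (last 4 bits) = 0100. This is the CRC / FCS.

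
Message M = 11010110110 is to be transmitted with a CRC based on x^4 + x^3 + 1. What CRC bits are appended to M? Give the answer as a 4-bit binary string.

Append 4 zeros: 110101101100000. Divide by 11001 (XOR where the leading bit is 1):
  pos 0: 11010 XOR 11001 = 00011
  pos 3: 11110 XOR 11001 = 00111
  pos 5: 11111 XOR 11001 = 00110
  pos 7: 11000 XOR 11001 = 00001
Remainder (last 4 bits) = 1000. This is the CRC / FCS.

1000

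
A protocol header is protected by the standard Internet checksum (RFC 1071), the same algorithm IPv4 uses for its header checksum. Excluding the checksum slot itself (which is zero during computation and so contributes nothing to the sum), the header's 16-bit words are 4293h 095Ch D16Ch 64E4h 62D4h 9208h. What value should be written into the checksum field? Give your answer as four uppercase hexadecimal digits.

88E2

One's-complement addition (fold any carry out of bit 15 back into bit 0):
  0x4293 + 0x095C = 0x04BEF
  0x4BEF + 0xD16C = 0x11D5B → wrap carry → 0x1D5C
  0x1D5C + 0x64E4 = 0x08240
  0x8240 + 0x62D4 = 0x0E514
  0xE514 + 0x9208 = 0x1771C → wrap carry → 0x771D
One's-complement sum = 0x771D.
Checksum = ~0x771D & 0xFFFF = 0x88E2.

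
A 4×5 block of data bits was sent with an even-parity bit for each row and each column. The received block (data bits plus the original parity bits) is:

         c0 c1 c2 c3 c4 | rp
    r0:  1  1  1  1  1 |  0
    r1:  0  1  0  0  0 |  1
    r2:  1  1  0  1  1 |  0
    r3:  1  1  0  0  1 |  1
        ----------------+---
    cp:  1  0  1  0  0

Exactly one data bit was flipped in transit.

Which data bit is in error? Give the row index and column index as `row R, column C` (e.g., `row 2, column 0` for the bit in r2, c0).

row 0, column 4

Recompute each row's even parity and compare to rp:
  r0: data parity 1, sent rp 0 → mismatch
  r1: data parity 1, sent rp 1 → ok
  r2: data parity 0, sent rp 0 → ok
  r3: data parity 1, sent rp 1 → ok
Recompute each column's even parity and compare to cp:
  c0: data parity 1, sent cp 1 → ok
  c1: data parity 0, sent cp 0 → ok
  c2: data parity 1, sent cp 1 → ok
  c3: data parity 0, sent cp 0 → ok
  c4: data parity 1, sent cp 0 → mismatch
Exactly one row (r0) and one column (c4) fail → the flipped bit is at their intersection.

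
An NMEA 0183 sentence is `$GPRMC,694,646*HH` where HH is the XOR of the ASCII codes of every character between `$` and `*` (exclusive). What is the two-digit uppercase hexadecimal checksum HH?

XOR the ASCII codes of the payload characters:
  'G' = 0x47 → acc = 0x47
  'P' = 0x50 → acc = 0x17
  'R' = 0x52 → acc = 0x45
  'M' = 0x4D → acc = 0x08
  'C' = 0x43 → acc = 0x4B
  ',' = 0x2C → acc = 0x67
  '6' = 0x36 → acc = 0x51
  '9' = 0x39 → acc = 0x68
  '4' = 0x34 → acc = 0x5C
  ',' = 0x2C → acc = 0x70
  '6' = 0x36 → acc = 0x46
  '4' = 0x34 → acc = 0x72
  '6' = 0x36 → acc = 0x44
Checksum = 0x44.

44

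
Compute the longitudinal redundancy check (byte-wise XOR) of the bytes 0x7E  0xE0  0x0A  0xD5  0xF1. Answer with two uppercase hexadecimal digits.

B0

XOR the bytes together:
  start with 0x7E
  0x7E ⊕ 0xE0 = 0x9E
  0x9E ⊕ 0x0A = 0x94
  0x94 ⊕ 0xD5 = 0x41
  0x41 ⊕ 0xF1 = 0xB0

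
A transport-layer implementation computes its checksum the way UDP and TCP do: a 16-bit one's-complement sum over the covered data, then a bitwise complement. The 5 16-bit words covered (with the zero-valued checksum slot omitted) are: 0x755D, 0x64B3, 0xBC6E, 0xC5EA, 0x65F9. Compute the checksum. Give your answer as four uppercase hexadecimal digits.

One's-complement addition (fold any carry out of bit 15 back into bit 0):
  0x755D + 0x64B3 = 0x0DA10
  0xDA10 + 0xBC6E = 0x1967E → wrap carry → 0x967F
  0x967F + 0xC5EA = 0x15C69 → wrap carry → 0x5C6A
  0x5C6A + 0x65F9 = 0x0C263
One's-complement sum = 0xC263.
Checksum = ~0xC263 & 0xFFFF = 0x3D9C.

3D9C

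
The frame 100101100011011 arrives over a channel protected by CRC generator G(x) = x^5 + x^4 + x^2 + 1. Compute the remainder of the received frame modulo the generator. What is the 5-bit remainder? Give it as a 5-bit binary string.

Modulo-2 division of 100101100011011 by 110101:
  pos 0: 100101 XOR 110101 = 010000
  pos 1: 100001 XOR 110101 = 010100
  pos 2: 101000 XOR 110101 = 011101
  pos 3: 111010 XOR 110101 = 001111
  pos 5: 111101 XOR 110101 = 001000
  pos 7: 100010 XOR 110101 = 010111
  pos 8: 101111 XOR 110101 = 011010
  pos 9: 110101 XOR 110101 = 000000
Remainder = 00000 (zero — the frame passes the CRC check).

00000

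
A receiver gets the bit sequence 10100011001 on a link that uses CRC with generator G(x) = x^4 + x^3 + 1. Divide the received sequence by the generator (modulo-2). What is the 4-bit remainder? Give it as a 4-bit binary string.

Modulo-2 division of 10100011001 by 11001:
  pos 0: 10100 XOR 11001 = 01101
  pos 1: 11010 XOR 11001 = 00011
  pos 4: 11110 XOR 11001 = 00111
  pos 6: 11101 XOR 11001 = 00100
Remainder = 0100 (nonzero — an error is detected).

0100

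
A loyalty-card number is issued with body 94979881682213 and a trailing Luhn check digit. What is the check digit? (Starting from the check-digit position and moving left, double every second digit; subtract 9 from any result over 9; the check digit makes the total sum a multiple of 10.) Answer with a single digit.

7

Partial digits right→left: 3 1 2 2 8 6 1 8 8 9 7 9 4 9
Double every second digit counting from the check-digit position (so the 1st, 3rd, 5th, ... of the partial from the right).
  doubled (with −9 where >9): 6 4 7 2 7 5 8 → sum 39
  kept as-is: 1 2 6 8 9 9 9 → sum 44
Total = 39 + 44 = 83.
Check digit = (10 − (83 mod 10)) mod 10 = 7.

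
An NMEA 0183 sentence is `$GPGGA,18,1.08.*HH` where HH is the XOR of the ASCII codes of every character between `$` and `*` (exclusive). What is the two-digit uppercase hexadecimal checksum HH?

66

XOR the ASCII codes of the payload characters:
  'G' = 0x47 → acc = 0x47
  'P' = 0x50 → acc = 0x17
  'G' = 0x47 → acc = 0x50
  'G' = 0x47 → acc = 0x17
  'A' = 0x41 → acc = 0x56
  ',' = 0x2C → acc = 0x7A
  '1' = 0x31 → acc = 0x4B
  '8' = 0x38 → acc = 0x73
  ',' = 0x2C → acc = 0x5F
  '1' = 0x31 → acc = 0x6E
  '.' = 0x2E → acc = 0x40
  '0' = 0x30 → acc = 0x70
  '8' = 0x38 → acc = 0x48
  '.' = 0x2E → acc = 0x66
Checksum = 0x66.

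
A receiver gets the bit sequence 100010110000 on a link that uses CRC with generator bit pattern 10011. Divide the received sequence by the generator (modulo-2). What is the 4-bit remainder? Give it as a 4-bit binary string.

Modulo-2 division of 100010110000 by 10011:
  pos 0: 10001 XOR 10011 = 00010
  pos 3: 10011 XOR 10011 = 00000
Remainder = 0000 (zero — the frame passes the CRC check).

0000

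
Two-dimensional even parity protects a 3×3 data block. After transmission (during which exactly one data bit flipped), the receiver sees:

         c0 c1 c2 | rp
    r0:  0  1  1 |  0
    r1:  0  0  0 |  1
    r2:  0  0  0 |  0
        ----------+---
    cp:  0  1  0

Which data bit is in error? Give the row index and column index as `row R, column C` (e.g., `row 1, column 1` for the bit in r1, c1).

Recompute each row's even parity and compare to rp:
  r0: data parity 0, sent rp 0 → ok
  r1: data parity 0, sent rp 1 → mismatch
  r2: data parity 0, sent rp 0 → ok
Recompute each column's even parity and compare to cp:
  c0: data parity 0, sent cp 0 → ok
  c1: data parity 1, sent cp 1 → ok
  c2: data parity 1, sent cp 0 → mismatch
Exactly one row (r1) and one column (c2) fail → the flipped bit is at their intersection.

row 1, column 2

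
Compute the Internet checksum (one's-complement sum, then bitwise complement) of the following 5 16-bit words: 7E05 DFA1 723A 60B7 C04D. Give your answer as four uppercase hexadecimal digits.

One's-complement addition (fold any carry out of bit 15 back into bit 0):
  0x7E05 + 0xDFA1 = 0x15DA6 → wrap carry → 0x5DA7
  0x5DA7 + 0x723A = 0x0CFE1
  0xCFE1 + 0x60B7 = 0x13098 → wrap carry → 0x3099
  0x3099 + 0xC04D = 0x0F0E6
One's-complement sum = 0xF0E6.
Checksum = ~0xF0E6 & 0xFFFF = 0x0F19.

0F19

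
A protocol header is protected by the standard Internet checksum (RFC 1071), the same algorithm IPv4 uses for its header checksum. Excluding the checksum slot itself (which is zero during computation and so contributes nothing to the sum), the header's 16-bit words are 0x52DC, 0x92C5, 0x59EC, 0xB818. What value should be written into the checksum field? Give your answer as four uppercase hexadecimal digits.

One's-complement addition (fold any carry out of bit 15 back into bit 0):
  0x52DC + 0x92C5 = 0x0E5A1
  0xE5A1 + 0x59EC = 0x13F8D → wrap carry → 0x3F8E
  0x3F8E + 0xB818 = 0x0F7A6
One's-complement sum = 0xF7A6.
Checksum = ~0xF7A6 & 0xFFFF = 0x0859.

0859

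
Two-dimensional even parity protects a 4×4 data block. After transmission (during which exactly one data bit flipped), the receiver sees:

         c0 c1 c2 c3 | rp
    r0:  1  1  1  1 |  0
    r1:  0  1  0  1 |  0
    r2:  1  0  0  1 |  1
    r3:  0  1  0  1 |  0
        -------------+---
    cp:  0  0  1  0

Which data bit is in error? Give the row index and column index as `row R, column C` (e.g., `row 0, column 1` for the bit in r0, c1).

row 2, column 1

Recompute each row's even parity and compare to rp:
  r0: data parity 0, sent rp 0 → ok
  r1: data parity 0, sent rp 0 → ok
  r2: data parity 0, sent rp 1 → mismatch
  r3: data parity 0, sent rp 0 → ok
Recompute each column's even parity and compare to cp:
  c0: data parity 0, sent cp 0 → ok
  c1: data parity 1, sent cp 0 → mismatch
  c2: data parity 1, sent cp 1 → ok
  c3: data parity 0, sent cp 0 → ok
Exactly one row (r2) and one column (c1) fail → the flipped bit is at their intersection.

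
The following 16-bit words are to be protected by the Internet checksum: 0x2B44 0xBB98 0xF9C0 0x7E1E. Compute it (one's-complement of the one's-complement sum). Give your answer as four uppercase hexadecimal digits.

A143

One's-complement addition (fold any carry out of bit 15 back into bit 0):
  0x2B44 + 0xBB98 = 0x0E6DC
  0xE6DC + 0xF9C0 = 0x1E09C → wrap carry → 0xE09D
  0xE09D + 0x7E1E = 0x15EBB → wrap carry → 0x5EBC
One's-complement sum = 0x5EBC.
Checksum = ~0x5EBC & 0xFFFF = 0xA143.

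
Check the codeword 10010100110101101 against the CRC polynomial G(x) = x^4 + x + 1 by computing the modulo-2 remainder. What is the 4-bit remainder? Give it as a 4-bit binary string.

0100

Modulo-2 division of 10010100110101101 by 10011:
  pos 0: 10010 XOR 10011 = 00001
  pos 4: 11001 XOR 10011 = 01010
  pos 5: 10101 XOR 10011 = 00110
  pos 7: 11001 XOR 10011 = 01010
  pos 8: 10100 XOR 10011 = 00111
  pos 10: 11111 XOR 10011 = 01100
  pos 11: 11000 XOR 10011 = 01011
  pos 12: 10111 XOR 10011 = 00100
Remainder = 0100 (nonzero — an error is detected).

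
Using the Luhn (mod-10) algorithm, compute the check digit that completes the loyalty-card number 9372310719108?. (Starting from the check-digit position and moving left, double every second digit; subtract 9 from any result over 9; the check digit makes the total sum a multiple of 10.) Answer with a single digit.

Partial digits right→left: 8 0 1 9 1 7 0 1 3 2 7 3 9
Double every second digit counting from the check-digit position (so the 1st, 3rd, 5th, ... of the partial from the right).
  doubled (with −9 where >9): 7 2 2 0 6 5 9 → sum 31
  kept as-is: 0 9 7 1 2 3 → sum 22
Total = 31 + 22 = 53.
Check digit = (10 − (53 mod 10)) mod 10 = 7.

7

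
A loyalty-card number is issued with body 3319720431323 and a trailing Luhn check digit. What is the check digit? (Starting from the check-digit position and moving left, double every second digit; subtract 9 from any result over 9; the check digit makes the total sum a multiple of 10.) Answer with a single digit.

Partial digits right→left: 3 2 3 1 3 4 0 2 7 9 1 3 3
Double every second digit counting from the check-digit position (so the 1st, 3rd, 5th, ... of the partial from the right).
  doubled (with −9 where >9): 6 6 6 0 5 2 6 → sum 31
  kept as-is: 2 1 4 2 9 3 → sum 21
Total = 31 + 21 = 52.
Check digit = (10 − (52 mod 10)) mod 10 = 8.

8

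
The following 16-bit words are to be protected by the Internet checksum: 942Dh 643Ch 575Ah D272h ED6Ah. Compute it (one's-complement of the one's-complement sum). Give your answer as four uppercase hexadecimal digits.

F05D

One's-complement addition (fold any carry out of bit 15 back into bit 0):
  0x942D + 0x643C = 0x0F869
  0xF869 + 0x575A = 0x14FC3 → wrap carry → 0x4FC4
  0x4FC4 + 0xD272 = 0x12236 → wrap carry → 0x2237
  0x2237 + 0xED6A = 0x10FA1 → wrap carry → 0x0FA2
One's-complement sum = 0x0FA2.
Checksum = ~0x0FA2 & 0xFFFF = 0xF05D.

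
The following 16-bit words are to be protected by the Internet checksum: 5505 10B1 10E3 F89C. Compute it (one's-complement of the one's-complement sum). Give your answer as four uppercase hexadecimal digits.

90C9

One's-complement addition (fold any carry out of bit 15 back into bit 0):
  0x5505 + 0x10B1 = 0x065B6
  0x65B6 + 0x10E3 = 0x07699
  0x7699 + 0xF89C = 0x16F35 → wrap carry → 0x6F36
One's-complement sum = 0x6F36.
Checksum = ~0x6F36 & 0xFFFF = 0x90C9.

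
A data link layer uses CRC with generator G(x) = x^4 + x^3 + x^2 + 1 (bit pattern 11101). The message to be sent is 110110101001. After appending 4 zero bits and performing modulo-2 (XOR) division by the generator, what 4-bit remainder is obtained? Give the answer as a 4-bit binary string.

0001

Append 4 zeros: 1101101010010000. Divide by 11101 (XOR where the leading bit is 1):
  pos 0: 11011 XOR 11101 = 00110
  pos 2: 11001 XOR 11101 = 00100
  pos 4: 10001 XOR 11101 = 01100
  pos 5: 11000 XOR 11101 = 00101
  pos 7: 10101 XOR 11101 = 01000
  pos 8: 10000 XOR 11101 = 01101
  pos 9: 11010 XOR 11101 = 00111
  pos 11: 11100 XOR 11101 = 00001
Remainder (last 4 bits) = 0001. This is the CRC / FCS.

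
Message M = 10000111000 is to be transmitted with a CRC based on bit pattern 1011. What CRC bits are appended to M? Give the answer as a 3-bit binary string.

Append 3 zeros: 10000111000000. Divide by 1011 (XOR where the leading bit is 1):
  pos 0: 1000 XOR 1011 = 0011
  pos 2: 1101 XOR 1011 = 0110
  pos 3: 1101 XOR 1011 = 0110
  pos 4: 1101 XOR 1011 = 0110
  pos 5: 1100 XOR 1011 = 0111
  pos 6: 1110 XOR 1011 = 0101
  pos 7: 1010 XOR 1011 = 0001
  pos 10: 1000 XOR 1011 = 0011
Remainder (last 3 bits) = 011. This is the CRC / FCS.

011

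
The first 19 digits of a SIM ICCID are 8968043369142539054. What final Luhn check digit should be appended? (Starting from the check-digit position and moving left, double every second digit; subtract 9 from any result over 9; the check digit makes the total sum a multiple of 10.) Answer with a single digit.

5

Partial digits right→left: 4 5 0 9 3 5 2 4 1 9 6 3 3 4 0 8 6 9 8
Double every second digit counting from the check-digit position (so the 1st, 3rd, 5th, ... of the partial from the right).
  doubled (with −9 where >9): 8 0 6 4 2 3 6 0 3 7 → sum 39
  kept as-is: 5 9 5 4 9 3 4 8 9 → sum 56
Total = 39 + 56 = 95.
Check digit = (10 − (95 mod 10)) mod 10 = 5.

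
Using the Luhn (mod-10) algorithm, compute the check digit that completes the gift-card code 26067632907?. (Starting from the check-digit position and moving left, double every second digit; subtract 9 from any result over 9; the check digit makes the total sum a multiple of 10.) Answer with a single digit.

1

Partial digits right→left: 7 0 9 2 3 6 7 6 0 6 2
Double every second digit counting from the check-digit position (so the 1st, 3rd, 5th, ... of the partial from the right).
  doubled (with −9 where >9): 5 9 6 5 0 4 → sum 29
  kept as-is: 0 2 6 6 6 → sum 20
Total = 29 + 20 = 49.
Check digit = (10 − (49 mod 10)) mod 10 = 1.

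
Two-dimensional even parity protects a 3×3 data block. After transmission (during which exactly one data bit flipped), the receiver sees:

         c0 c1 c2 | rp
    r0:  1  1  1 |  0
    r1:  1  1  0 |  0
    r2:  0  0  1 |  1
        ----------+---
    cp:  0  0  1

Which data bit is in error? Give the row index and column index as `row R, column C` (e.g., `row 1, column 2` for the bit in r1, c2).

row 0, column 2

Recompute each row's even parity and compare to rp:
  r0: data parity 1, sent rp 0 → mismatch
  r1: data parity 0, sent rp 0 → ok
  r2: data parity 1, sent rp 1 → ok
Recompute each column's even parity and compare to cp:
  c0: data parity 0, sent cp 0 → ok
  c1: data parity 0, sent cp 0 → ok
  c2: data parity 0, sent cp 1 → mismatch
Exactly one row (r0) and one column (c2) fail → the flipped bit is at their intersection.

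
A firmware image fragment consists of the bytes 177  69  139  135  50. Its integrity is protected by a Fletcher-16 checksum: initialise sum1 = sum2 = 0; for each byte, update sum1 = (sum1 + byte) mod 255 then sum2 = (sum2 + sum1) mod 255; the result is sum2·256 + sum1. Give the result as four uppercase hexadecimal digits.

713C

Running sums (mod 255):
  after byte 0 (177): sum1=177, sum2=177
  after byte 1 (69): sum1=246, sum2=168
  after byte 2 (139): sum1=130, sum2=43
  after byte 3 (135): sum1=10, sum2=53
  after byte 4 (50): sum1=60, sum2=113
Checksum = sum2·256 + sum1 = 113·256 + 60 = 28988 = 0x713C.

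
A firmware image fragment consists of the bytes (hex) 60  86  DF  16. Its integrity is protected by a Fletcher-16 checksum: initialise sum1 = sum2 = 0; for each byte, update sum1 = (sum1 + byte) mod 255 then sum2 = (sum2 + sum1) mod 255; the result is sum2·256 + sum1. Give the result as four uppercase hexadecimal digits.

Running sums (mod 255):
  after byte 0 (60): sum1=96, sum2=96
  after byte 1 (86): sum1=230, sum2=71
  after byte 2 (DF): sum1=198, sum2=14
  after byte 3 (16): sum1=220, sum2=234
Checksum = sum2·256 + sum1 = 234·256 + 220 = 60124 = 0xEADC.

EADC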